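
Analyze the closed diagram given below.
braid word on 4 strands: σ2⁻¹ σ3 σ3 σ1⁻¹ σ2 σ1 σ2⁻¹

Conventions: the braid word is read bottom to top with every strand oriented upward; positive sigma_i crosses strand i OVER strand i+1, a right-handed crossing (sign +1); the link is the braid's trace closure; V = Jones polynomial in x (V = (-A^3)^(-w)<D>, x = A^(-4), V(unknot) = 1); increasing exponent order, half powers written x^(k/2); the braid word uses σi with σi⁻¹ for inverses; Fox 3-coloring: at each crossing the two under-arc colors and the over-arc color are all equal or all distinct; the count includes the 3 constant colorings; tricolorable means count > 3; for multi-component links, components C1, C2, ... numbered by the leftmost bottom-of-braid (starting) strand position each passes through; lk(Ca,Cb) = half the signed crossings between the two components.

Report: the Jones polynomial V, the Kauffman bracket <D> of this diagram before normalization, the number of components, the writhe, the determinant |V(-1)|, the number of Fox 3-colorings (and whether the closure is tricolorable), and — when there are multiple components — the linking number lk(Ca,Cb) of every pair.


Jones polynomial: V(x) = x^-2 + 2 + x^2
<D> = -A^-5 - 2A^3 - A^11; writhe +1
components 3, writhe +1 (7 crossings)
linking number lk(C1,C2) = -1
lk(C1,C3): +1
lk(C2,C3) = 0
3-colorings: 3 of 3^7, det 4 — not tricolorable
note: |V(-1)| = 4: so not tricolorable, since 3 does not divide 4


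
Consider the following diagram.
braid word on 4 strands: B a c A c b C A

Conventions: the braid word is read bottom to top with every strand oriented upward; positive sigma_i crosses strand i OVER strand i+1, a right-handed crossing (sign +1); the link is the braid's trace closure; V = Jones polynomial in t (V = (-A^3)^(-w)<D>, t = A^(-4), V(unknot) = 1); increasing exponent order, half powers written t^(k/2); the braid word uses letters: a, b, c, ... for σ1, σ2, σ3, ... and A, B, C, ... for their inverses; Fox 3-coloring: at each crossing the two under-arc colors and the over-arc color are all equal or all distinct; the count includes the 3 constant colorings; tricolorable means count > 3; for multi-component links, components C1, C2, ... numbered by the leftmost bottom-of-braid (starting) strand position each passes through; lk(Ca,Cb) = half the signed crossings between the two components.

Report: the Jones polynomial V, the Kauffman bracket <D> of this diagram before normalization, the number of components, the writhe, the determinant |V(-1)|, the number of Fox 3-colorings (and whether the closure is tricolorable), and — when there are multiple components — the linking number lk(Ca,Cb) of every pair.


Jones polynomial: V(t) = -t^(1/2) - t^(5/2)
<D> = -A^-10 - A^-2; writhe 0
components 2, writhe 0 (8 crossings)
linking number lk(C1,C2) = +1
3-colorings: 3 of 3^8, det 2 — not tricolorable
note: |V(-1)| = 2: so not tricolorable, since 3 does not divide 2


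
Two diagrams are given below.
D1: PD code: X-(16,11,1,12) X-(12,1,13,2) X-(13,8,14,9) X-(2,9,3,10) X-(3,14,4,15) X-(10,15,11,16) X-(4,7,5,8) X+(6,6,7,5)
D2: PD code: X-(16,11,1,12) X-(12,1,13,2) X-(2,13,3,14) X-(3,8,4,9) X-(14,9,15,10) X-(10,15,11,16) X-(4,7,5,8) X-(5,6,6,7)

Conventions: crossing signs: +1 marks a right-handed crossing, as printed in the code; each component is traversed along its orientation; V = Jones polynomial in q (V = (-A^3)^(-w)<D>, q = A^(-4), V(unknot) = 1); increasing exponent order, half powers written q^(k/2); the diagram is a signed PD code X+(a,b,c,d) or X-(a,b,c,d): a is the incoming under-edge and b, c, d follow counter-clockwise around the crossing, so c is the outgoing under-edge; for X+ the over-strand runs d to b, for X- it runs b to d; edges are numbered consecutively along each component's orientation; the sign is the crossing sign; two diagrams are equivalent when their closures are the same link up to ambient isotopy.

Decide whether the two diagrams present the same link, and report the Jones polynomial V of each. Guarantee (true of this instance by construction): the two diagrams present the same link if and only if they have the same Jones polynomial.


same link: yes
V(D1) = -q^-7 + q^-6 - q^-5 + q^-4 + q^-2  [8 crossings, <D> = A^-10 + A^-2 - A^2 + A^6 - A^10, w = -6]
V(D2) = -q^-7 + q^-6 - q^-5 + q^-4 + q^-2  (w -8, c 8, <D> = A^-16 + A^-8 - A^-4 + 1 - A^4)
note: Reidemeister moves carry D1 (8 crossings) to D2 (8)


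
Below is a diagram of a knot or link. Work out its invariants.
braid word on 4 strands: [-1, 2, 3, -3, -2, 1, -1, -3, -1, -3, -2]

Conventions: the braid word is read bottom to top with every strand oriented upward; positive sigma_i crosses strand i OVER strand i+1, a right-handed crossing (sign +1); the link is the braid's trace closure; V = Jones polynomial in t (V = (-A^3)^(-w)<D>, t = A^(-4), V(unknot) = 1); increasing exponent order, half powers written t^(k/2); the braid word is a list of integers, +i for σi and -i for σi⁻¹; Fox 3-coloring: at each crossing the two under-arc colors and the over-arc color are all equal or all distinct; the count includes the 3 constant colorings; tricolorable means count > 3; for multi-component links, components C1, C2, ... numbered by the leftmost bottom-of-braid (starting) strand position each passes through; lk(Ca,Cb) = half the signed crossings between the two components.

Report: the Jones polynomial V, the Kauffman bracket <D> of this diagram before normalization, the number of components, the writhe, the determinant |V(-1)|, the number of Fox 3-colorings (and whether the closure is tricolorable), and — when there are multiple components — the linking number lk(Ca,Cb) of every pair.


V(t) = t^-5 + 2t^-3 + t^-1
bracket: -A^-11 - 2A^-3 - A^5, w = -5
3 components, writhe -5, over 11 crossings
lk(C1,C2) = -1
linking number lk(C1,C3) = 0
lk(C2,C3): -1
det 4, colorings 3 of 3^11 — not tricolorable
observation: the 3 component pairs carry total linking -2


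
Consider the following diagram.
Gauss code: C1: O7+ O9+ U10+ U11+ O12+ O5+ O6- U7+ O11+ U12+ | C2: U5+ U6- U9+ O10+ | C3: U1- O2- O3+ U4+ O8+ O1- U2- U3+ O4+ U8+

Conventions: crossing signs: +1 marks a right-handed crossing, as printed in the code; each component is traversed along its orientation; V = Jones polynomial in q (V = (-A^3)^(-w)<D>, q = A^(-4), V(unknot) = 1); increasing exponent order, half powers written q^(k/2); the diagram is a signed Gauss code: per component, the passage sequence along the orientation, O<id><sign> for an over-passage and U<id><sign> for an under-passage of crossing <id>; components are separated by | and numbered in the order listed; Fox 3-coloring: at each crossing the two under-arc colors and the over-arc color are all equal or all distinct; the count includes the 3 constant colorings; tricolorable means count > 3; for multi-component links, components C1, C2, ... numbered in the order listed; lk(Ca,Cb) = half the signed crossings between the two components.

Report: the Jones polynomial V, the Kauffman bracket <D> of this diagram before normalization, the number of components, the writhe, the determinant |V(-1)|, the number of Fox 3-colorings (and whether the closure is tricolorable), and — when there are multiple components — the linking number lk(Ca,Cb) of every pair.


V(q) = q + q^2 + 2q^3 + q^4 - q^7
bracket: -A^-10 + A^2 + 2A^6 + A^10 + A^14, w = +6
3 components, writhe +6, over 12 crossings
lk(C1,C2) = +1
linking number lk(C1,C3) = 0
lk(C2,C3): 0
det 0, colorings 27 of 3^12 — tricolorable
observation: |V(-1)| = 0: so tricolorable, since 3 divides 0


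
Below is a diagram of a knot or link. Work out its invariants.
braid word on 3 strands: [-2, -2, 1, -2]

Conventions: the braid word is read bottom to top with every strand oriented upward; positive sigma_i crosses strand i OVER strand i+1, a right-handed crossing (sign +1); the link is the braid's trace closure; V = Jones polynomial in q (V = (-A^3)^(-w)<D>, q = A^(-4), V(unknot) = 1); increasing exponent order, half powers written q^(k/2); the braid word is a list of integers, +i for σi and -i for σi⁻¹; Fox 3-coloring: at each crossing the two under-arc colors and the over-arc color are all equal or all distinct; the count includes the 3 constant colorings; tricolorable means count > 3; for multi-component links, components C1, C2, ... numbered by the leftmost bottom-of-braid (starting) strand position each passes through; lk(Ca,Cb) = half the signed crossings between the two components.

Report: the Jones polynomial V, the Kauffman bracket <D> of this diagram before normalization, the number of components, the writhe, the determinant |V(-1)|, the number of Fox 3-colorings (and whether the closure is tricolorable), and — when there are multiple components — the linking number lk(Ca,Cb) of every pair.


V(q) = -q^-4 + q^-3 + q^-1
bracket: A^-2 + A^6 - A^10, w = -2
1 component, writhe -2, over 4 crossings
det 3, colorings 9 of 3^4 — tricolorable
observation: V spans 3 powers of q: at least 3 crossings in any diagram


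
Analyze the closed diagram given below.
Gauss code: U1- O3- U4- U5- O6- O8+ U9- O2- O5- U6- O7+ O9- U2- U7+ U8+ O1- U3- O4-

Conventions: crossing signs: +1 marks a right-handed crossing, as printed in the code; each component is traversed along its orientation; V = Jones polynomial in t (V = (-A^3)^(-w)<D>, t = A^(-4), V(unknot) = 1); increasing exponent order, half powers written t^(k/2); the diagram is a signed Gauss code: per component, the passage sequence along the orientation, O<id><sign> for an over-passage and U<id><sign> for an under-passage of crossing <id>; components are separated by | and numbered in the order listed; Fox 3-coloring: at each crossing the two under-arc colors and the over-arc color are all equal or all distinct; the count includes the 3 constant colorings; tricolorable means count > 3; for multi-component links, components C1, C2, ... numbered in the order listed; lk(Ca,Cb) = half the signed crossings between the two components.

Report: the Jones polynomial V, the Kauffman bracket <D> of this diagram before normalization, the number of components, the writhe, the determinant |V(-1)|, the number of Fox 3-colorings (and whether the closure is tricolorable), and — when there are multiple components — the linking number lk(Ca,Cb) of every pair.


V = t^-8 - 2t^-7 + t^-6 - 2t^-5 + 2t^-4 + t^-2
<D> = -A^-7 - 2A + 2A^5 - A^9 + 2A^13 - A^17 (w = -5)
1 component over 9 crossings, w = -5
27 Fox colorings among 3^9, |V(-1)| = 9: tricolorable
why: V spans 6 powers of t: at least 6 crossings in any diagram


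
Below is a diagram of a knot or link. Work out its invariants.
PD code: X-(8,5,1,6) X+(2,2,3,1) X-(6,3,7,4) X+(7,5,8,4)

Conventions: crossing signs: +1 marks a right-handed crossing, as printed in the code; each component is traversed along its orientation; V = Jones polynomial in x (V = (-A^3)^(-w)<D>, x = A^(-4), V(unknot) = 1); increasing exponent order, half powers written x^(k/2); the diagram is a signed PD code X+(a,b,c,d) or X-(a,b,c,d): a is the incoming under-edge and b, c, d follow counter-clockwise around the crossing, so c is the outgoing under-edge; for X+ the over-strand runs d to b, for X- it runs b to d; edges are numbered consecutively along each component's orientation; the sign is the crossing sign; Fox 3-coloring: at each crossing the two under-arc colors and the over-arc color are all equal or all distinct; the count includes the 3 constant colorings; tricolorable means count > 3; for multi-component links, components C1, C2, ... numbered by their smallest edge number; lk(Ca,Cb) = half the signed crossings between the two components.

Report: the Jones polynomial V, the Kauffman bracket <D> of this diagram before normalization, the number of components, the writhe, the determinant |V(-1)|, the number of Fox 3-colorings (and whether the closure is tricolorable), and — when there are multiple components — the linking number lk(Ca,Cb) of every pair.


V = 1
<D> = 1 (w = 0)
1 component over 4 crossings, w = 0
3 Fox colorings among 3^4, |V(-1)| = 1: not tricolorable
why: w = 0 (over 4 crossings) is diagram-only; (-A^3)^(0) removes it from V


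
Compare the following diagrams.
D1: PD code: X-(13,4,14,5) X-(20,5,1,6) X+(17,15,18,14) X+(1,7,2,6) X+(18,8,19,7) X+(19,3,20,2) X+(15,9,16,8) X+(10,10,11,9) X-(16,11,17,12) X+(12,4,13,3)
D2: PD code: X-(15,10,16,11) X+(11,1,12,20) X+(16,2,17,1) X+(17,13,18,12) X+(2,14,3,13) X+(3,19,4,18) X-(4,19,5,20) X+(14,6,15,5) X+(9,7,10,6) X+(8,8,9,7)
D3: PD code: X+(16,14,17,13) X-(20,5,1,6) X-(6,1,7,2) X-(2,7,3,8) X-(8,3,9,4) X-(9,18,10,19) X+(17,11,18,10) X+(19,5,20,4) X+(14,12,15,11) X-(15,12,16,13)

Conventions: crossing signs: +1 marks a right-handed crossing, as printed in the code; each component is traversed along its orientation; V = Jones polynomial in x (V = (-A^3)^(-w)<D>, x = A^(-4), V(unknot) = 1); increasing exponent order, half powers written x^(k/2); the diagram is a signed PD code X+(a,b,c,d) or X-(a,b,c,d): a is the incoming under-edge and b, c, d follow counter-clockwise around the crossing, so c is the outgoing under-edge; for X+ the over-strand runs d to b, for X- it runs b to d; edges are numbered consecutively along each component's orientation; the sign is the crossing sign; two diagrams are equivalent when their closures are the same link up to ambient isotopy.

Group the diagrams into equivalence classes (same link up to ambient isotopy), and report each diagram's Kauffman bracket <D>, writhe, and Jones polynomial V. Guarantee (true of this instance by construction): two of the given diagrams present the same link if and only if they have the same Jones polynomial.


grouping into links: {D1} | {D2} | {D3}
V(D1) = 1  (w +4, c 10, <D> = A^12)
D2 (bracket -A^2 + A^6 + A^14; 10 crossings at w = +6): V = x + x^3 - x^4
V(D3) = -x^-4 + x^-3 + x^-1  [10 crossings, <D> = A^-2 + A^6 - A^10, w = -2]
why: 3 values of V(x) split the 3 diagrams


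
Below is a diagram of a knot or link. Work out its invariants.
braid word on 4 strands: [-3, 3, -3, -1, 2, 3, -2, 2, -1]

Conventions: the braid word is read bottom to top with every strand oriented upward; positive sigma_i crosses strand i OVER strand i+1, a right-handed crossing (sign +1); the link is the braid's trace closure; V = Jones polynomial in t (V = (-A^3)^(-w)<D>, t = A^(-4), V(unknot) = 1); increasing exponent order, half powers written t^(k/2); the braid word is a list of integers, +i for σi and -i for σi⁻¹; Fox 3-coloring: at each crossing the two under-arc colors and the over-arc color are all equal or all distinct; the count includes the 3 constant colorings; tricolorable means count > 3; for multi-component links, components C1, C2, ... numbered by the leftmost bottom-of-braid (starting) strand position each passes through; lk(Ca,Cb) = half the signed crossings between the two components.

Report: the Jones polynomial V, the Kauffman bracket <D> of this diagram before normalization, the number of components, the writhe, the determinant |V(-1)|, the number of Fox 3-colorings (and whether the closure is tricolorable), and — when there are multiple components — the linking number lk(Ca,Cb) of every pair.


Jones polynomial: V(t) = t^-3 + t^-2 + t^-1 + 1
<D> = -A^-3 - A - A^5 - A^9; writhe -1
components 3, writhe -1 (9 crossings)
linking number lk(C1,C2) = -1
lk(C1,C3): 0
lk(C2,C3) = 0
3-colorings: 9 of 3^9, det 0 — tricolorable
note: span 3 respects span(V) <= c + mu - 1 = 11 for this 3-component diagram


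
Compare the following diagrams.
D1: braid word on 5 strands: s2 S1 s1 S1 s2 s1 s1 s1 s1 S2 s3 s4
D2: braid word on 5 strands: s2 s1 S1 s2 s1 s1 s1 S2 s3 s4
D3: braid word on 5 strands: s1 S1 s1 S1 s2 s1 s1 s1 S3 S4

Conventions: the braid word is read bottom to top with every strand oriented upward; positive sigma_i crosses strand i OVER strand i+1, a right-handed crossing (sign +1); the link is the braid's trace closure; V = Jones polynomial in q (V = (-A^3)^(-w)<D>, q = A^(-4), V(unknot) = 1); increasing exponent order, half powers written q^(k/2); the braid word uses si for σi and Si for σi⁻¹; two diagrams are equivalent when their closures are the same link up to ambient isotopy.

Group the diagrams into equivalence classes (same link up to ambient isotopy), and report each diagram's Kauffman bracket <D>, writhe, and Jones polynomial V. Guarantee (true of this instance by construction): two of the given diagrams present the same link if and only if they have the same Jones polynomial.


classes: {D1, D2, D3}
V(D1) = q + q^3 - q^4  [12 crossings, <D> = -A^2 + A^6 + A^14, w = +6]
D2 (bracket -A^2 + A^6 + A^14; 10 crossings at w = +6): V = q + q^3 - q^4
V(D3) = q + q^3 - q^4  [10 crossings, <D> = -A^-10 + A^-6 + A^2, w = +2]
note: one V(q) for all 3 diagrams — one class (guaranteed)


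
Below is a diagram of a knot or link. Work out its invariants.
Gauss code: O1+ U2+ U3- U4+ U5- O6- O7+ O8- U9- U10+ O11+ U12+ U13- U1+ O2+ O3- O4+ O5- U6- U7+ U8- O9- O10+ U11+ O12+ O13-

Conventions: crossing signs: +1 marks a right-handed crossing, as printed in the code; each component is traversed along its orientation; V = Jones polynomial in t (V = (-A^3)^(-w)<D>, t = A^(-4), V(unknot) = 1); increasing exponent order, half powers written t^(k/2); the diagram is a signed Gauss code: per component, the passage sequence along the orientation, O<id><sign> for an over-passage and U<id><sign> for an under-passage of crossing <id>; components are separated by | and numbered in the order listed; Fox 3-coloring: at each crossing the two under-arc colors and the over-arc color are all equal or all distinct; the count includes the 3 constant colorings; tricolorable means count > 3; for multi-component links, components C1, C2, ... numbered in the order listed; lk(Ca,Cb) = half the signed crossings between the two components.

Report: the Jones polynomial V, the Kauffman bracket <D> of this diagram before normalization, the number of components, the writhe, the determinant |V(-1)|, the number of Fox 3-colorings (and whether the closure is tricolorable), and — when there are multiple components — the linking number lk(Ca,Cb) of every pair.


V = 1
<D> = -A^3 (w = +1)
1 component over 13 crossings, w = +1
3 Fox colorings among 3^13, |V(-1)| = 1: not tricolorable
why: det 1 = |V(-1)|; not divisible by 3, so not tricolorable


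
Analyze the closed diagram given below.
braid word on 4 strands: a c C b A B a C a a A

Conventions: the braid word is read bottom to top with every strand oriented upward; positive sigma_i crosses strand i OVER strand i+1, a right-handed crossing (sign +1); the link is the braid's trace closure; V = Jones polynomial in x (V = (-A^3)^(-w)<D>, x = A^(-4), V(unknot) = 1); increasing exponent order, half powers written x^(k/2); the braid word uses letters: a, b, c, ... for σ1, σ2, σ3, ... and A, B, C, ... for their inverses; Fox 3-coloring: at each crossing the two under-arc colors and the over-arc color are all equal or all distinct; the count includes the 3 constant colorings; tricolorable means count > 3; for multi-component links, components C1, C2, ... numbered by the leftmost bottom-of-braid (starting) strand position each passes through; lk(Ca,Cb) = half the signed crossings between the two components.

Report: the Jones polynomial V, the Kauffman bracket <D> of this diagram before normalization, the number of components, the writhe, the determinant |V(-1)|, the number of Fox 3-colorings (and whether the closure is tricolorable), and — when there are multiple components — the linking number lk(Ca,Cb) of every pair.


V = x + x^3 - x^4
<D> = A^-13 - A^-9 - A^-1 (w = +1)
1 component over 11 crossings, w = +1
9 Fox colorings among 3^11, |V(-1)| = 3: tricolorable
why: det 3 = |V(-1)|; divisible by 3, so tricolorable


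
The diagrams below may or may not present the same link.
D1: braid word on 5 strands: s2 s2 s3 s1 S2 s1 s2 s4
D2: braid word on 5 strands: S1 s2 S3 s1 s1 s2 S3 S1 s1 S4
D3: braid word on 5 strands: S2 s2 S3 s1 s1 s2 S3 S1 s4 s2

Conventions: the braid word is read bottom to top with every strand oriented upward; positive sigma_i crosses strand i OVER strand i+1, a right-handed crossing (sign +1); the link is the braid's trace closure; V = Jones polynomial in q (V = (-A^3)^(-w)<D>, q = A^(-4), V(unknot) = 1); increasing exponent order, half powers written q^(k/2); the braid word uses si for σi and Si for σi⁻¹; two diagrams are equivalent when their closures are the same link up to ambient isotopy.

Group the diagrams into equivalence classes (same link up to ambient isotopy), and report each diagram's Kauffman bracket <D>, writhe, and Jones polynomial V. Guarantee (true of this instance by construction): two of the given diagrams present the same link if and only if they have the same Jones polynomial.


classes: {D1} | {D2, D3}
V(D1) = q - q^2 + 2q^3 - q^4 + q^5 - q^6  [8 crossings, <D> = -A^-6 + A^-2 - A^2 + 2A^6 - A^10 + A^14, w = +6]
D2 (bracket A^-16 - A^-12 + A^-8 - 2A^-4 + 2 - A^4 + A^8; 10 crossings at w = 0): V = q^-2 - q^-1 + 2 - 2q + q^2 - q^3 + q^4
V(D3) = q^-2 - q^-1 + 2 - 2q + q^2 - q^3 + q^4  [10 crossings, <D> = A^-10 - A^-6 + A^-2 - 2A^2 + 2A^6 - A^10 + A^14, w = +2]
note: V(q) takes 2 values over 3 diagrams, fixing the grouping


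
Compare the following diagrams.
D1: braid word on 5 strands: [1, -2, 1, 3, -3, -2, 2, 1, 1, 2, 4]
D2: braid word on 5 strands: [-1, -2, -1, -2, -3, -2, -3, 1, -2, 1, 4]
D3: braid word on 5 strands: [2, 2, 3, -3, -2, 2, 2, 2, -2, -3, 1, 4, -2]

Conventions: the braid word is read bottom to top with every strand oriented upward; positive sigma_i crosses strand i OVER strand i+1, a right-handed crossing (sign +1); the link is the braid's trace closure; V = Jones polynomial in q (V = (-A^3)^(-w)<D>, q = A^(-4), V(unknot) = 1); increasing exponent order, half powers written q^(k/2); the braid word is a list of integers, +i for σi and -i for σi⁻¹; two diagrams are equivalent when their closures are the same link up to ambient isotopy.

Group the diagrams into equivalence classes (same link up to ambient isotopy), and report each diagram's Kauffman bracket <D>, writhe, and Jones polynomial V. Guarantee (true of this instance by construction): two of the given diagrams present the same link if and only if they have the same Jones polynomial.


classes: {D1} | {D2} | {D3}
V(D1) = -q^(1/2) - q^(3/2) - q^(5/2) + q^(9/2)  [11 crossings, <D> = -A^-3 + A^5 + A^9 + A^13, w = +5]
V(D2) = q^(-13/2) - q^(-11/2) + q^(-9/2) - 2q^(-7/2) - q^(-3/2)  (w -5, c 11, <D> = A^-9 + 2A^-1 - A^3 + A^7 - A^11)
V(D3) = -q^(1/2) - q^(5/2)  [13 crossings, <D> = A^-1 + A^7, w = +3]
note: 3 values of V(q) split the 3 diagrams


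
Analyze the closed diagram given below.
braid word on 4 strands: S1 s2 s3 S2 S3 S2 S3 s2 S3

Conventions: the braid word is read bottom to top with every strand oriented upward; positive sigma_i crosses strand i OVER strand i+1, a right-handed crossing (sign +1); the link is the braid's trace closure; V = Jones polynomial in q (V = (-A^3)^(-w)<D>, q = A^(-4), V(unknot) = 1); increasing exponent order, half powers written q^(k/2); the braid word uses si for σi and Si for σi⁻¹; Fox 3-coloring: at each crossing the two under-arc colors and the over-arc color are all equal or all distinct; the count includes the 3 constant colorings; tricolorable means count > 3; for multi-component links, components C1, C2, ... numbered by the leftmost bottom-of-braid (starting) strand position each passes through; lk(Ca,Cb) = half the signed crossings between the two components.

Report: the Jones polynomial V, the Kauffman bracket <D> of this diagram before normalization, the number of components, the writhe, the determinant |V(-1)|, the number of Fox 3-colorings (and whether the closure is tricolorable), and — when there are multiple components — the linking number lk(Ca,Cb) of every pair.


V = -q^-4 + q^-3 + q^-1
<D> = -A^-5 - A^3 + A^7 (w = -3)
1 component over 9 crossings, w = -3
9 Fox colorings among 3^9, |V(-1)| = 3: tricolorable
why: w = -3 (over 9 crossings) is diagram-only; (-A^3)^(3) removes it from V


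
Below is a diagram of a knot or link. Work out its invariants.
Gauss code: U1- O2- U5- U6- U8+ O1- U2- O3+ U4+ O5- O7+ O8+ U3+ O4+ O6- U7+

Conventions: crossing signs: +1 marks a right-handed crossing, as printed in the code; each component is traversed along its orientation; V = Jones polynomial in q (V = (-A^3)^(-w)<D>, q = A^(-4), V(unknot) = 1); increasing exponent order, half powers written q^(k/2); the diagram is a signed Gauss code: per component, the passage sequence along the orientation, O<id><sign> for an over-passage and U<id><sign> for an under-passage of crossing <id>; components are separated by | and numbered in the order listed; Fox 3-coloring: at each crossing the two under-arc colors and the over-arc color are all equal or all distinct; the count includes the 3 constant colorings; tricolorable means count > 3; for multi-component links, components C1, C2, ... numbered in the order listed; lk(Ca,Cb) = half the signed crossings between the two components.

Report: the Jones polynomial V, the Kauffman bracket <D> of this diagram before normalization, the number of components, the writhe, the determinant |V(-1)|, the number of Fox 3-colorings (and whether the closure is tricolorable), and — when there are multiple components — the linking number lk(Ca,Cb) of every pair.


V(q) = -q^-3 + q^-2 - q^-1 + 3 - q + q^2 - q^3
bracket: -A^-12 + A^-8 - A^-4 + 3 - A^4 + A^8 - A^12, w = 0
1 component, writhe 0, over 8 crossings
det 9, colorings 27 of 3^8 — tricolorable
observation: det 9 = |V(-1)|; divisible by 3, so tricolorable


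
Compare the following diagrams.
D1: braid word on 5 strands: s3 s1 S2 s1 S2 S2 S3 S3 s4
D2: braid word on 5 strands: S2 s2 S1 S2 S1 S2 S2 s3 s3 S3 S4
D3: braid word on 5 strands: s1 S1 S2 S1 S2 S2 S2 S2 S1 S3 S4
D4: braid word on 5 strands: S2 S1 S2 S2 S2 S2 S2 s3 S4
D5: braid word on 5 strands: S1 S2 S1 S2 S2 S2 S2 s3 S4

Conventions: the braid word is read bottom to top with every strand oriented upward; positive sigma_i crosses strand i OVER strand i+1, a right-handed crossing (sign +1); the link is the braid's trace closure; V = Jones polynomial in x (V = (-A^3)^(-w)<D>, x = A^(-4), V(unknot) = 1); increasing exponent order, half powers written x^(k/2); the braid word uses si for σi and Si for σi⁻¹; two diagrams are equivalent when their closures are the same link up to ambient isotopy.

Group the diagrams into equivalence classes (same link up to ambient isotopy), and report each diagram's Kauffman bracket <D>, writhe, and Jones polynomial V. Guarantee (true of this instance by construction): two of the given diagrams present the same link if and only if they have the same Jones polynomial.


classes: {D1} | {D2} | {D3, D4, D5}
V(D1) = x^(-7/2) - 2x^(-5/2) + x^(-3/2) - 2x^(-1/2) + x^(1/2) - x^(3/2)  [9 crossings, <D> = A^-9 - A^-5 + 2A^-1 - A^3 + 2A^7 - A^11, w = -1]
V(D2) = -x^(-11/2) + x^(-9/2) - x^(-7/2) - x^(-3/2)  [11 crossings, <D> = A^-9 + A^-1 - A^3 + A^7, w = -5]
D3 (bracket A^-17 + A^-9 - A^-5 + A^-1 - A^3 + A^7; 11 crossings at w = -9): V = -x^(-17/2) + x^(-15/2) - x^(-13/2) + x^(-11/2) - x^(-9/2) - x^(-5/2)
D4 (bracket A^-11 + A^-3 - A + A^5 - A^9 + A^13; 9 crossings at w = -7): V = -x^(-17/2) + x^(-15/2) - x^(-13/2) + x^(-11/2) - x^(-9/2) - x^(-5/2)
D5 (bracket A^-11 + A^-3 - A + A^5 - A^9 + A^13; 9 crossings at w = -7): V = -x^(-17/2) + x^(-15/2) - x^(-13/2) + x^(-11/2) - x^(-9/2) - x^(-5/2)
note: comparing 5 Jones polynomials yields 3 groups


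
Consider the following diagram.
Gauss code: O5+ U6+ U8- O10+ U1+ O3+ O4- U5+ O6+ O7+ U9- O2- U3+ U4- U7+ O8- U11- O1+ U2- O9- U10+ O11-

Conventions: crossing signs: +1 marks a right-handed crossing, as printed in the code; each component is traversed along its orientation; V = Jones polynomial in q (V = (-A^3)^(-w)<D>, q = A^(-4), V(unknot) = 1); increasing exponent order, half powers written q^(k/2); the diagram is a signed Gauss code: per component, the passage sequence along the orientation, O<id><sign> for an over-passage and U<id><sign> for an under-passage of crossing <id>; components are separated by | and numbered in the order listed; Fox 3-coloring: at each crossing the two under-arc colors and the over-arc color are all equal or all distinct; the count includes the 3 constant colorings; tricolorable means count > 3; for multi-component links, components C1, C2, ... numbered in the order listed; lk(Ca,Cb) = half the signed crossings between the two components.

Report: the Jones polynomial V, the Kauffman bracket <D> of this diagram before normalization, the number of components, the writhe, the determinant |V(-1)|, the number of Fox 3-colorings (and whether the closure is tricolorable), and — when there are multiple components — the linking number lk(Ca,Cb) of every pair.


V(q) = q^-2 - 2q^-1 + 3 - 3q + 3q^2 - 2q^3 + 2q^4 - q^5
bracket: A^-17 - 2A^-13 + 2A^-9 - 3A^-5 + 3A^-1 - 3A^3 + 2A^7 - A^11, w = +1
1 component, writhe +1, over 11 crossings
det 17, colorings 3 of 3^11 — not tricolorable
observation: V spans 7 powers of q: at least 7 crossings in any diagram


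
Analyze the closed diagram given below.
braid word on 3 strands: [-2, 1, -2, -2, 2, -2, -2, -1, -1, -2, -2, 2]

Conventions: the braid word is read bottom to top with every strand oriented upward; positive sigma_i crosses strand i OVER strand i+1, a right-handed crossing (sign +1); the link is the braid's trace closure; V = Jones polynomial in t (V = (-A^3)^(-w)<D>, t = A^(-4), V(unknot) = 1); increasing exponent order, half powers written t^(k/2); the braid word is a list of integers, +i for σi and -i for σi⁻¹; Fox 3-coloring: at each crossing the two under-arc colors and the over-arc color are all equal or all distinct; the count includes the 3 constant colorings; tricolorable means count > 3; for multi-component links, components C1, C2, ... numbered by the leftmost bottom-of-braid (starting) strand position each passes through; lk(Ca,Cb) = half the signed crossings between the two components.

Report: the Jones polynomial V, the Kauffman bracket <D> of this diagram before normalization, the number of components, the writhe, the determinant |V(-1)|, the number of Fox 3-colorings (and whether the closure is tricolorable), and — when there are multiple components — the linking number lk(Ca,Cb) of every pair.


Jones polynomial: V(t) = -t^-9 + 2t^-8 - 3t^-7 + 3t^-6 - 3t^-5 + 3t^-4 - t^-3 + t^-2
<D> = A^-10 - A^-6 + 3A^-2 - 3A^2 + 3A^6 - 3A^10 + 2A^14 - A^18; writhe -6
components 1, writhe -6 (12 crossings)
3-colorings: 3 of 3^12, det 17 — not tricolorable
note: w = -6 (over 12 crossings) is diagram-only; (-A^3)^(6) removes it from V


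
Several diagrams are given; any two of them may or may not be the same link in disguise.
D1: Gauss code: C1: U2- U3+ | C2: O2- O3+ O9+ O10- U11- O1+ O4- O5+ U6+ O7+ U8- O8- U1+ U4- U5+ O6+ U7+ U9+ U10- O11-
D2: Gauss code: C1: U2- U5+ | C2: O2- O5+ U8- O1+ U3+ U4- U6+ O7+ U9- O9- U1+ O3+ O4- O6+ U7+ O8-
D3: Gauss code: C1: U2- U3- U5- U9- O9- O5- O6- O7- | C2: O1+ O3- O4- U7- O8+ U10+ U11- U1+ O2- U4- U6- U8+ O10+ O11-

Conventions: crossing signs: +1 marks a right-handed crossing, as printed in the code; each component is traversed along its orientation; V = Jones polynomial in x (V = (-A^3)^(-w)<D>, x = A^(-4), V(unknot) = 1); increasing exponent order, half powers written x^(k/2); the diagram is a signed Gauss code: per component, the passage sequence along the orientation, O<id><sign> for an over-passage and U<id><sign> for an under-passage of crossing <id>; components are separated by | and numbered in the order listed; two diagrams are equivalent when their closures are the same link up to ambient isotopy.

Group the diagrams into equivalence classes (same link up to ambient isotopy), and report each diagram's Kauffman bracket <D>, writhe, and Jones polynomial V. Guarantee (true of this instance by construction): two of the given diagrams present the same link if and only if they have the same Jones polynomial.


grouping into links: {D1, D2} | {D3}
V(D1) = -x^(1/2) - x^(3/2) - x^(5/2) + x^(9/2)  (w +1, c 11, <D> = -A^-15 + A^-7 + A^-3 + A)
D2 (bracket -A^-15 + A^-7 + A^-3 + A; 9 crossings at w = +1): V = -x^(1/2) - x^(3/2) - x^(5/2) + x^(9/2)
V(D3) = -x^(-9/2) - x^(-5/2) + x^(-3/2) - x^(-1/2)  (w -5, c 11, <D> = A^-13 - A^-9 + A^-5 + A^3)
key observation: comparing 3 Jones polynomials yields 2 groups


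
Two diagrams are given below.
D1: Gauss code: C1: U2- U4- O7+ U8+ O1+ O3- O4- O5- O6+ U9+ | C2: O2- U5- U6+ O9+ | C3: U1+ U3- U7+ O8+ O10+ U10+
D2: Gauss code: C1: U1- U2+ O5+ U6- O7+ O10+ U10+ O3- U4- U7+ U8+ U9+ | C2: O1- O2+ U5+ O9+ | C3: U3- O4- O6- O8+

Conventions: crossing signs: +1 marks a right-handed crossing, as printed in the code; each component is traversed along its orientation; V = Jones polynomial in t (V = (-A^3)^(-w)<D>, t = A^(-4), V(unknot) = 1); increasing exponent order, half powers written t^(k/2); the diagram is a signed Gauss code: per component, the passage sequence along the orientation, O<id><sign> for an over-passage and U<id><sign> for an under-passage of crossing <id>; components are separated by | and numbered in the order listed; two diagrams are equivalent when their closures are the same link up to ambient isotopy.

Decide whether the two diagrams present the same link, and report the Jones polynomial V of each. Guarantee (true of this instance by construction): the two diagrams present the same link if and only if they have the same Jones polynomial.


equivalent: no
V(D1) = 1 + t + t^2 + t^3  (w +2, c 10, <D> = A^-6 + A^-2 + A^2 + A^6)
D2 (bracket A^-2 + 2A^6 + A^14; 10 crossings at w = +2): V = t^-2 + 2 + t^2
why: comparing 2 Jones polynomials yields 2 groups


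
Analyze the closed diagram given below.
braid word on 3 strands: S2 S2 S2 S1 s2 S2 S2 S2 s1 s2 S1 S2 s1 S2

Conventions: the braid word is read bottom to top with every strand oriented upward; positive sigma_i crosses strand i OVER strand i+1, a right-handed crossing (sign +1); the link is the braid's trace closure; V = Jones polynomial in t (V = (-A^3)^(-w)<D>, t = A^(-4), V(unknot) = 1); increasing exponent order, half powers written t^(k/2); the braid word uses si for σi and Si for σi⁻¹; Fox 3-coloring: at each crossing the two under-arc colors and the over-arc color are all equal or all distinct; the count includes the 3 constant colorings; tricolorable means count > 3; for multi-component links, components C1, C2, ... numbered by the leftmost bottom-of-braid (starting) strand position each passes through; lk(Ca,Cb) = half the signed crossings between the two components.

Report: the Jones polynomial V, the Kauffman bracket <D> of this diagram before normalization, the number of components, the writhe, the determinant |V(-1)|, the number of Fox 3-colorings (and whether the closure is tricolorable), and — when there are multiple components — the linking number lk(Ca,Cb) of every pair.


V(t) = -t^-9 + 2t^-8 - 3t^-7 + 3t^-6 - 3t^-5 + 3t^-4 - t^-3 + t^-2
bracket: A^-10 - A^-6 + 3A^-2 - 3A^2 + 3A^6 - 3A^10 + 2A^14 - A^18, w = -6
1 component, writhe -6, over 14 crossings
det 17, colorings 3 of 3^14 — not tricolorable
observation: inverse pairs cancel, leaving σ2⁻¹ σ2⁻¹ σ2⁻¹ σ1⁻¹ σ2⁻¹ σ2⁻¹ σ1 σ2 σ1⁻¹ σ2⁻¹ σ1 σ2⁻¹


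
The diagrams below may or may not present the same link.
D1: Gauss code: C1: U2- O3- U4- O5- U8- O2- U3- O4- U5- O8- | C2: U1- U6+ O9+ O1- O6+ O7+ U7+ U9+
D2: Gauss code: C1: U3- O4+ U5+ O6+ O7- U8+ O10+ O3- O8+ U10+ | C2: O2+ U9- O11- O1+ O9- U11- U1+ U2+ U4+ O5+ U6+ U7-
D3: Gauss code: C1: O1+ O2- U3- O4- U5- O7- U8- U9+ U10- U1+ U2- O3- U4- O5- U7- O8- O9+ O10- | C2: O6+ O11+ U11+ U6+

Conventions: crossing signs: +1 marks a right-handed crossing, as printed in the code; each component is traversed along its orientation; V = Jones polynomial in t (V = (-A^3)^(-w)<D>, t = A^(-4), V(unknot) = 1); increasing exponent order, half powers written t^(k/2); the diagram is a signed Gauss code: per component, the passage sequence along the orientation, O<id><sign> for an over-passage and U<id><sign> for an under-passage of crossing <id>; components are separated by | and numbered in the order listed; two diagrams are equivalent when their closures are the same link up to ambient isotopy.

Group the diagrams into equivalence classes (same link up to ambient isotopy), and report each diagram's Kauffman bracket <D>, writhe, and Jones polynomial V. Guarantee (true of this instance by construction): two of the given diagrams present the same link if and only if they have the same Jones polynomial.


grouping into links: {D1, D3} | {D2}
V(D1) = t^(-15/2) - t^(-7/2) - t^(-5/2) - t^(-3/2)  (w -3, c 9, <D> = A^-3 + A + A^5 - A^21)
V(D2) = -t^(1/2) - t^(5/2)  (w +3, c 11, <D> = A^-1 + A^7)
V(D3) = t^(-15/2) - t^(-7/2) - t^(-5/2) - t^(-3/2)  (w -3, c 11, <D> = A^-3 + A + A^5 - A^21)
key observation: V(t) takes 2 values over 3 diagrams, fixing the grouping


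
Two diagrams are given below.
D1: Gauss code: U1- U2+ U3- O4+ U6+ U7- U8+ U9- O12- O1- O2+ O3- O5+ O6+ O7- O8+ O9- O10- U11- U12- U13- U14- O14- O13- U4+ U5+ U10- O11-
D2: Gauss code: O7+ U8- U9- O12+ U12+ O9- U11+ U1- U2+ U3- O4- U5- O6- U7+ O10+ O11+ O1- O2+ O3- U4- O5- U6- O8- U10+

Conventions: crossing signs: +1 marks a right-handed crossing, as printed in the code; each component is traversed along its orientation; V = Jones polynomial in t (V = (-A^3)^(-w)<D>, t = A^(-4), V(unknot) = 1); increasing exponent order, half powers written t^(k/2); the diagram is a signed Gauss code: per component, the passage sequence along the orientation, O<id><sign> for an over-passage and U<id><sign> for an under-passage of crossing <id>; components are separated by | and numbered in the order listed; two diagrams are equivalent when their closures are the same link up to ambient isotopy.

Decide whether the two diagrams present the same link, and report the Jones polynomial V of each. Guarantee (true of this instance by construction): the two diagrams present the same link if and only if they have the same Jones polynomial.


equivalent: no
D1 (bracket A^-12; 14 crossings at w = -4): V = 1
D2 (bracket A^-10 - A^-6 + 2A^-2 - 2A^2 + 2A^6 - 2A^10 + A^14; 12 crossings at w = -2): V = t^-5 - 2t^-4 + 2t^-3 - 2t^-2 + 2t^-1 - 1 + t
key observation: 2 classes among 2 diagrams; unequal V(t) rules out equality


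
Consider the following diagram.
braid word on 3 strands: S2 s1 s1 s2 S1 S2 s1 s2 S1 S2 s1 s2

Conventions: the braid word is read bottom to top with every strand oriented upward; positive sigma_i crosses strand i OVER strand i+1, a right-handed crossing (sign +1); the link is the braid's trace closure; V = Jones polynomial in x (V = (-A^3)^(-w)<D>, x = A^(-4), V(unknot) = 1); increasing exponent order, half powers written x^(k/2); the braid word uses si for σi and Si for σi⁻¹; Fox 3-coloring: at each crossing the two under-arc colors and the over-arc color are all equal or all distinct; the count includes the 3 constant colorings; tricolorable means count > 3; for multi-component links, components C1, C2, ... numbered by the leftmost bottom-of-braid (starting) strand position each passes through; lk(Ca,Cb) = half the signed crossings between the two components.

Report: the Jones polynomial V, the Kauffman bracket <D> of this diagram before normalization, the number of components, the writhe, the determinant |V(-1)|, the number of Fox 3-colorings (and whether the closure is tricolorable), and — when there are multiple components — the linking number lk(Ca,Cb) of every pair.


V(x) = x^-1 - 1 + 2x - 2x^2 + 2x^3 - 2x^4 + x^5
bracket: A^-14 - 2A^-10 + 2A^-6 - 2A^-2 + 2A^2 - A^6 + A^10, w = +2
1 component, writhe +2, over 12 crossings
det 11, colorings 3 of 3^12 — not tricolorable
observation: V spans 6 powers of x: at least 6 crossings in any diagram


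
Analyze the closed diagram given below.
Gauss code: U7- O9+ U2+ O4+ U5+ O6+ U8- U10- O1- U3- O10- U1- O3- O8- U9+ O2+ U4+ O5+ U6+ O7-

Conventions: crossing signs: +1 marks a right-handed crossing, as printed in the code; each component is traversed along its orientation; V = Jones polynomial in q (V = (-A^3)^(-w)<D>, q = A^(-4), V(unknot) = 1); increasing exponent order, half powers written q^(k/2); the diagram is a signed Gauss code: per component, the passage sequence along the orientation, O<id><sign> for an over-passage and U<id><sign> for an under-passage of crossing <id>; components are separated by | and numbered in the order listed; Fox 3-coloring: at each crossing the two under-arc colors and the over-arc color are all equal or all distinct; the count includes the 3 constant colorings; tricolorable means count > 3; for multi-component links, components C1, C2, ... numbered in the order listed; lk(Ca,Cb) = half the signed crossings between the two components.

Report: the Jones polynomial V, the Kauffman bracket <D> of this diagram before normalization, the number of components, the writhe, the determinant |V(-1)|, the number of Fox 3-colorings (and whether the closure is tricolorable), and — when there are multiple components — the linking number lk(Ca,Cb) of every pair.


Jones polynomial: V(q) = -q^-2 + q^-1 - 1 + 3q - 2q^2 + 3q^3 - 2q^4 + q^5 - q^6
<D> = -A^-24 + A^-20 - 2A^-16 + 3A^-12 - 2A^-8 + 3A^-4 - 1 + A^4 - A^8; writhe 0
components 1, writhe 0 (10 crossings)
3-colorings: 9 of 3^10, det 15 — tricolorable
note: the span of V is 8, forcing >= 8 crossings in any diagram
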